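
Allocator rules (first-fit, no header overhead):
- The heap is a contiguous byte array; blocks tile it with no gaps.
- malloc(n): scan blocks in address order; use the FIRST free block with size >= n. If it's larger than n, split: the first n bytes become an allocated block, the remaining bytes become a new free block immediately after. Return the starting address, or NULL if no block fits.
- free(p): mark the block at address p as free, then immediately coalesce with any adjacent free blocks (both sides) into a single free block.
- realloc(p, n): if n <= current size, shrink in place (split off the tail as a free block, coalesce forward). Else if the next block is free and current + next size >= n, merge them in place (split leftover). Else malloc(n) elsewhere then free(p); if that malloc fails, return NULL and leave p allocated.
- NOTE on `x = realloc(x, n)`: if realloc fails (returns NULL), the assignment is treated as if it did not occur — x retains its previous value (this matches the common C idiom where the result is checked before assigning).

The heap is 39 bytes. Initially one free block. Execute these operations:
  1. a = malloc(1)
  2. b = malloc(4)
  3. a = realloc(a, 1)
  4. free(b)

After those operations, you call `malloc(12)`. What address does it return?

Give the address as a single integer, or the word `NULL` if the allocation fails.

Answer: 1

Derivation:
Op 1: a = malloc(1) -> a = 0; heap: [0-0 ALLOC][1-38 FREE]
Op 2: b = malloc(4) -> b = 1; heap: [0-0 ALLOC][1-4 ALLOC][5-38 FREE]
Op 3: a = realloc(a, 1) -> a = 0; heap: [0-0 ALLOC][1-4 ALLOC][5-38 FREE]
Op 4: free(b) -> (freed b); heap: [0-0 ALLOC][1-38 FREE]
malloc(12): first-fit scan over [0-0 ALLOC][1-38 FREE] -> 1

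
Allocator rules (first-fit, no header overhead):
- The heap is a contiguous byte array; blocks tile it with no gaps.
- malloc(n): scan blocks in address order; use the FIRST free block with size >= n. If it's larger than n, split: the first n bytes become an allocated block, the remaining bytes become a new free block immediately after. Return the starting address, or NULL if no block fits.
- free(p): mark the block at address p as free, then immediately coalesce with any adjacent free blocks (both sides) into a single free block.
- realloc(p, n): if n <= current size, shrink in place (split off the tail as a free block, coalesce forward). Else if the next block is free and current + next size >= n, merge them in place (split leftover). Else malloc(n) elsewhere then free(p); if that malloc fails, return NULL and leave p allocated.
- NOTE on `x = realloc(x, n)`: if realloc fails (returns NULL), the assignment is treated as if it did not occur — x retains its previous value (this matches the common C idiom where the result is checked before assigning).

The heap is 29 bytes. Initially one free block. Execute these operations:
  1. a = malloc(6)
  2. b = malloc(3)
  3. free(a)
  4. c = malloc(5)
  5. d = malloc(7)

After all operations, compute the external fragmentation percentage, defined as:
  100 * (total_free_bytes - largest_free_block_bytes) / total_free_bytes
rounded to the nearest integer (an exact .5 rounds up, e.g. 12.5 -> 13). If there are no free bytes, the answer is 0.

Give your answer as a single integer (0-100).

Answer: 7

Derivation:
Op 1: a = malloc(6) -> a = 0; heap: [0-5 ALLOC][6-28 FREE]
Op 2: b = malloc(3) -> b = 6; heap: [0-5 ALLOC][6-8 ALLOC][9-28 FREE]
Op 3: free(a) -> (freed a); heap: [0-5 FREE][6-8 ALLOC][9-28 FREE]
Op 4: c = malloc(5) -> c = 0; heap: [0-4 ALLOC][5-5 FREE][6-8 ALLOC][9-28 FREE]
Op 5: d = malloc(7) -> d = 9; heap: [0-4 ALLOC][5-5 FREE][6-8 ALLOC][9-15 ALLOC][16-28 FREE]
Free blocks: [1 13] total_free=14 largest=13 -> 100*(14-13)/14 = 100/14 ≈ 7.143 -> rounds to 7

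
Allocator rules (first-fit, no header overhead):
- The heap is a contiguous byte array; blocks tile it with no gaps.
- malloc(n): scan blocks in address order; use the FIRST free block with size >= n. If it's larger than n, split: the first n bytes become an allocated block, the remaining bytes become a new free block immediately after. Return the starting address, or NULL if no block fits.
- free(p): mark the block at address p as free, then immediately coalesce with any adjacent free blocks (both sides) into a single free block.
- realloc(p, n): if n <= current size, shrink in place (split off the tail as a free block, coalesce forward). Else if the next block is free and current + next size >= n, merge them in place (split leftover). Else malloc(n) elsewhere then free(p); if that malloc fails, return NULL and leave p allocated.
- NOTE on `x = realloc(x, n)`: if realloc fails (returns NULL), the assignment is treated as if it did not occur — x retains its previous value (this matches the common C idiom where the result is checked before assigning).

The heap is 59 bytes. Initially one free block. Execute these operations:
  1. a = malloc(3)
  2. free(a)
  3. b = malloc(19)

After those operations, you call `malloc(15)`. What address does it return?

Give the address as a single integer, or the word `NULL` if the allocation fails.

Op 1: a = malloc(3) -> a = 0; heap: [0-2 ALLOC][3-58 FREE]
Op 2: free(a) -> (freed a); heap: [0-58 FREE]
Op 3: b = malloc(19) -> b = 0; heap: [0-18 ALLOC][19-58 FREE]
malloc(15): first-fit scan over [0-18 ALLOC][19-58 FREE] -> 19

Answer: 19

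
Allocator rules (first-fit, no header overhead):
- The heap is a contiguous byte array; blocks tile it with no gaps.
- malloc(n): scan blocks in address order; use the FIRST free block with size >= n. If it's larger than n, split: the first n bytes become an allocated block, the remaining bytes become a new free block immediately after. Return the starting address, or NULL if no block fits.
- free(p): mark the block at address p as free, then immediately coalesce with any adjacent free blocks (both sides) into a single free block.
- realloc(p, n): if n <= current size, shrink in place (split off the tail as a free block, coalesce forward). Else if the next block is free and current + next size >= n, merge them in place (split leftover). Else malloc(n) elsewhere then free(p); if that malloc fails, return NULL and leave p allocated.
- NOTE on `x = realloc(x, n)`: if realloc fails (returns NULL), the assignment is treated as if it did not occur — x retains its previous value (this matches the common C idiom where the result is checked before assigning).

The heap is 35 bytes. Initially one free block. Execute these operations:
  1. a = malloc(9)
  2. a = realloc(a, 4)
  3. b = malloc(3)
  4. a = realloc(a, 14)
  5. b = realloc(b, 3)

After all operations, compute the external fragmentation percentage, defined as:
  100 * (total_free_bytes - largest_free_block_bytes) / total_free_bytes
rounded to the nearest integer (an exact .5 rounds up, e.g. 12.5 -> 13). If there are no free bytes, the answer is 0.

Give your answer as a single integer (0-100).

Op 1: a = malloc(9) -> a = 0; heap: [0-8 ALLOC][9-34 FREE]
Op 2: a = realloc(a, 4) -> a = 0; heap: [0-3 ALLOC][4-34 FREE]
Op 3: b = malloc(3) -> b = 4; heap: [0-3 ALLOC][4-6 ALLOC][7-34 FREE]
Op 4: a = realloc(a, 14) -> a = 7; heap: [0-3 FREE][4-6 ALLOC][7-20 ALLOC][21-34 FREE]
Op 5: b = realloc(b, 3) -> b = 4; heap: [0-3 FREE][4-6 ALLOC][7-20 ALLOC][21-34 FREE]
Free blocks: [4 14] total_free=18 largest=14 -> 100*(18-14)/18 = 400/18 ≈ 22.222 -> rounds to 22

Answer: 22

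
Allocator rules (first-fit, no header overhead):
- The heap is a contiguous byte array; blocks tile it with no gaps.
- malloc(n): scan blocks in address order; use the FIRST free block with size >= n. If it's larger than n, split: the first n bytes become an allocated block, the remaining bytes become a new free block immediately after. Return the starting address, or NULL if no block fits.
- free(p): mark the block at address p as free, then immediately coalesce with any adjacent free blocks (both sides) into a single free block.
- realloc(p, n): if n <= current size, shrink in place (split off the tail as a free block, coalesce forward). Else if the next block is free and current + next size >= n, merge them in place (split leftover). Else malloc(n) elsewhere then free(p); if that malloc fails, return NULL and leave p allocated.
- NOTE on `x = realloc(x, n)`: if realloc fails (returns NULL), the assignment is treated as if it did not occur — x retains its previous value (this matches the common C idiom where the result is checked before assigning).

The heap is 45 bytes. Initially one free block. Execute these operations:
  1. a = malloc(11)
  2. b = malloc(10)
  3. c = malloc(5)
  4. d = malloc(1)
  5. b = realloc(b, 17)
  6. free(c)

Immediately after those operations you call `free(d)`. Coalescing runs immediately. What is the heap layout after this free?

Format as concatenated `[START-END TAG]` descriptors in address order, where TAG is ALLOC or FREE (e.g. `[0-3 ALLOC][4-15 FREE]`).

Answer: [0-10 ALLOC][11-26 FREE][27-43 ALLOC][44-44 FREE]

Derivation:
Op 1: a = malloc(11) -> a = 0; heap: [0-10 ALLOC][11-44 FREE]
Op 2: b = malloc(10) -> b = 11; heap: [0-10 ALLOC][11-20 ALLOC][21-44 FREE]
Op 3: c = malloc(5) -> c = 21; heap: [0-10 ALLOC][11-20 ALLOC][21-25 ALLOC][26-44 FREE]
Op 4: d = malloc(1) -> d = 26; heap: [0-10 ALLOC][11-20 ALLOC][21-25 ALLOC][26-26 ALLOC][27-44 FREE]
Op 5: b = realloc(b, 17) -> b = 27; heap: [0-10 ALLOC][11-20 FREE][21-25 ALLOC][26-26 ALLOC][27-43 ALLOC][44-44 FREE]
Op 6: free(c) -> (freed c); heap: [0-10 ALLOC][11-25 FREE][26-26 ALLOC][27-43 ALLOC][44-44 FREE]
free(d): d = 26 -> block [26-26 ALLOC]; mark free, coalesce with adjacent free neighbors -> [0-10 ALLOC][11-26 FREE][27-43 ALLOC][44-44 FREE]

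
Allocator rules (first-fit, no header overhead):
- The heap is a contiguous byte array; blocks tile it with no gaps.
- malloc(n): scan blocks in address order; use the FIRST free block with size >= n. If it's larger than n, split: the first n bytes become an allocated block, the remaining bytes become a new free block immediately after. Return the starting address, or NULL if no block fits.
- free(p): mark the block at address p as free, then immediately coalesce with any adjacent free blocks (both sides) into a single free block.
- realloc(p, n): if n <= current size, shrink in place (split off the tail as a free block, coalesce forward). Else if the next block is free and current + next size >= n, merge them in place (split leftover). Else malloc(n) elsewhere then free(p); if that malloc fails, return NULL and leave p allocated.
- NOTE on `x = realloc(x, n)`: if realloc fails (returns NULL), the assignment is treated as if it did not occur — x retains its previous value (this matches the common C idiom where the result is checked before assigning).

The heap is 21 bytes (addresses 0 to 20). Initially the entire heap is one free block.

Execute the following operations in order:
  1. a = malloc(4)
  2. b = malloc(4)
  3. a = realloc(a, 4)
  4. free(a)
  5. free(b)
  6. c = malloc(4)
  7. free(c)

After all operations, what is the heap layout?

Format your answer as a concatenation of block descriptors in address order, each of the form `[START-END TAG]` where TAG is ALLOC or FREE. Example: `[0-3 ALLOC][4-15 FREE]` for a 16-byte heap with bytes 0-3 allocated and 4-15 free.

Op 1: a = malloc(4) -> a = 0; heap: [0-3 ALLOC][4-20 FREE]
Op 2: b = malloc(4) -> b = 4; heap: [0-3 ALLOC][4-7 ALLOC][8-20 FREE]
Op 3: a = realloc(a, 4) -> a = 0; heap: [0-3 ALLOC][4-7 ALLOC][8-20 FREE]
Op 4: free(a) -> (freed a); heap: [0-3 FREE][4-7 ALLOC][8-20 FREE]
Op 5: free(b) -> (freed b); heap: [0-20 FREE]
Op 6: c = malloc(4) -> c = 0; heap: [0-3 ALLOC][4-20 FREE]
Op 7: free(c) -> (freed c); heap: [0-20 FREE]

Answer: [0-20 FREE]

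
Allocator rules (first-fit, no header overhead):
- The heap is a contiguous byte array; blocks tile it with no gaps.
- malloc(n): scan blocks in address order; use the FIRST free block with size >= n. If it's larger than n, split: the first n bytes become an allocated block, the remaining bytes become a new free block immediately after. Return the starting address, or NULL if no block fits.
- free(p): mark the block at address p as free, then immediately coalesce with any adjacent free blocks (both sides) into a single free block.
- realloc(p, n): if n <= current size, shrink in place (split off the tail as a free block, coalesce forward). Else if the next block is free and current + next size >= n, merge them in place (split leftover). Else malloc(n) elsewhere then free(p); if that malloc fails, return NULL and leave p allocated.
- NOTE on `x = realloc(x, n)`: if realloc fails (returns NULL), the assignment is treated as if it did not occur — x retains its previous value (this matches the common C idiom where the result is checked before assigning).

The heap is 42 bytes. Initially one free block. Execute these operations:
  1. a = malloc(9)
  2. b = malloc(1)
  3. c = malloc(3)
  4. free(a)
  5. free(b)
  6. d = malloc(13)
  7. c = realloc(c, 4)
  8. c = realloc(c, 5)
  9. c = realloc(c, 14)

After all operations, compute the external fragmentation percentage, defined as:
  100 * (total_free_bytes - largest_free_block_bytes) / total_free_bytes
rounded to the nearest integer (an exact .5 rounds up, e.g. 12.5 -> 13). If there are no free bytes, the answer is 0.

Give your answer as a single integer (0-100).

Op 1: a = malloc(9) -> a = 0; heap: [0-8 ALLOC][9-41 FREE]
Op 2: b = malloc(1) -> b = 9; heap: [0-8 ALLOC][9-9 ALLOC][10-41 FREE]
Op 3: c = malloc(3) -> c = 10; heap: [0-8 ALLOC][9-9 ALLOC][10-12 ALLOC][13-41 FREE]
Op 4: free(a) -> (freed a); heap: [0-8 FREE][9-9 ALLOC][10-12 ALLOC][13-41 FREE]
Op 5: free(b) -> (freed b); heap: [0-9 FREE][10-12 ALLOC][13-41 FREE]
Op 6: d = malloc(13) -> d = 13; heap: [0-9 FREE][10-12 ALLOC][13-25 ALLOC][26-41 FREE]
Op 7: c = realloc(c, 4) -> c = 0; heap: [0-3 ALLOC][4-12 FREE][13-25 ALLOC][26-41 FREE]
Op 8: c = realloc(c, 5) -> c = 0; heap: [0-4 ALLOC][5-12 FREE][13-25 ALLOC][26-41 FREE]
Op 9: c = realloc(c, 14) -> c = 26; heap: [0-12 FREE][13-25 ALLOC][26-39 ALLOC][40-41 FREE]
Free blocks: [13 2] total_free=15 largest=13 -> 100*(15-13)/15 = 200/15 ≈ 13.333 -> rounds to 13

Answer: 13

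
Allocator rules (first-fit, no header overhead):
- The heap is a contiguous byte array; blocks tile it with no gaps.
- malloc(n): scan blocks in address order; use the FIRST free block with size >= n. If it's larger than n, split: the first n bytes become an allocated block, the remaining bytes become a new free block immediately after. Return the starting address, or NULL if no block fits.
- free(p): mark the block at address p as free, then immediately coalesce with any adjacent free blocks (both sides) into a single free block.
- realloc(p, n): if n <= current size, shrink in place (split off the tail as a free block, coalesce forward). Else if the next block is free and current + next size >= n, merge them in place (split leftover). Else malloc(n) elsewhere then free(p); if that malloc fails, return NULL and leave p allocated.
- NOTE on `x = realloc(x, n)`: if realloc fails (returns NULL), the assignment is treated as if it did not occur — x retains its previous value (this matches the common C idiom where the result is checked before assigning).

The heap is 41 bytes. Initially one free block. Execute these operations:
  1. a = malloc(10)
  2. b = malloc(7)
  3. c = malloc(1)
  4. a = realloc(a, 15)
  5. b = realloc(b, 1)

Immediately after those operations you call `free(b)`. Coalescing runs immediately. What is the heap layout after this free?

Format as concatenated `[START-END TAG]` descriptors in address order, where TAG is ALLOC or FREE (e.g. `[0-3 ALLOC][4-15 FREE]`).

Op 1: a = malloc(10) -> a = 0; heap: [0-9 ALLOC][10-40 FREE]
Op 2: b = malloc(7) -> b = 10; heap: [0-9 ALLOC][10-16 ALLOC][17-40 FREE]
Op 3: c = malloc(1) -> c = 17; heap: [0-9 ALLOC][10-16 ALLOC][17-17 ALLOC][18-40 FREE]
Op 4: a = realloc(a, 15) -> a = 18; heap: [0-9 FREE][10-16 ALLOC][17-17 ALLOC][18-32 ALLOC][33-40 FREE]
Op 5: b = realloc(b, 1) -> b = 10; heap: [0-9 FREE][10-10 ALLOC][11-16 FREE][17-17 ALLOC][18-32 ALLOC][33-40 FREE]
free(b): b = 10 -> block [10-10 ALLOC]; mark free, coalesce with adjacent free neighbors -> [0-16 FREE][17-17 ALLOC][18-32 ALLOC][33-40 FREE]

Answer: [0-16 FREE][17-17 ALLOC][18-32 ALLOC][33-40 FREE]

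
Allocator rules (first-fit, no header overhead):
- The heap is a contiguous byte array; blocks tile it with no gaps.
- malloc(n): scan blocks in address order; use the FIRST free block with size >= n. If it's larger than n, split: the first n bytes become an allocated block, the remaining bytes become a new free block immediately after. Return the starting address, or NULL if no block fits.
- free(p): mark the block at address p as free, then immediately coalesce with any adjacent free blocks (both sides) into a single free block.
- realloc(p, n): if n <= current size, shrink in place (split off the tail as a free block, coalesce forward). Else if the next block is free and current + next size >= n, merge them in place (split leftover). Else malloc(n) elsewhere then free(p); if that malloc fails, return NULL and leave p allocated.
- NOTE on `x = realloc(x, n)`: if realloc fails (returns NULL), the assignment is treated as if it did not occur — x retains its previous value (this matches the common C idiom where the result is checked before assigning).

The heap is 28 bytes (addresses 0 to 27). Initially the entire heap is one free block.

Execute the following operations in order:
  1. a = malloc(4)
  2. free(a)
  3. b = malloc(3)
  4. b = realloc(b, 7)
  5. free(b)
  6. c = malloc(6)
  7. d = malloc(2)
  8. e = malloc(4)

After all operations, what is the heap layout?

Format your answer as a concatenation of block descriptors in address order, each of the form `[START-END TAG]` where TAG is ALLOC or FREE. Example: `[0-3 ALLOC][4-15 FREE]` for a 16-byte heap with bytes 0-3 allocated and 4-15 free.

Answer: [0-5 ALLOC][6-7 ALLOC][8-11 ALLOC][12-27 FREE]

Derivation:
Op 1: a = malloc(4) -> a = 0; heap: [0-3 ALLOC][4-27 FREE]
Op 2: free(a) -> (freed a); heap: [0-27 FREE]
Op 3: b = malloc(3) -> b = 0; heap: [0-2 ALLOC][3-27 FREE]
Op 4: b = realloc(b, 7) -> b = 0; heap: [0-6 ALLOC][7-27 FREE]
Op 5: free(b) -> (freed b); heap: [0-27 FREE]
Op 6: c = malloc(6) -> c = 0; heap: [0-5 ALLOC][6-27 FREE]
Op 7: d = malloc(2) -> d = 6; heap: [0-5 ALLOC][6-7 ALLOC][8-27 FREE]
Op 8: e = malloc(4) -> e = 8; heap: [0-5 ALLOC][6-7 ALLOC][8-11 ALLOC][12-27 FREE]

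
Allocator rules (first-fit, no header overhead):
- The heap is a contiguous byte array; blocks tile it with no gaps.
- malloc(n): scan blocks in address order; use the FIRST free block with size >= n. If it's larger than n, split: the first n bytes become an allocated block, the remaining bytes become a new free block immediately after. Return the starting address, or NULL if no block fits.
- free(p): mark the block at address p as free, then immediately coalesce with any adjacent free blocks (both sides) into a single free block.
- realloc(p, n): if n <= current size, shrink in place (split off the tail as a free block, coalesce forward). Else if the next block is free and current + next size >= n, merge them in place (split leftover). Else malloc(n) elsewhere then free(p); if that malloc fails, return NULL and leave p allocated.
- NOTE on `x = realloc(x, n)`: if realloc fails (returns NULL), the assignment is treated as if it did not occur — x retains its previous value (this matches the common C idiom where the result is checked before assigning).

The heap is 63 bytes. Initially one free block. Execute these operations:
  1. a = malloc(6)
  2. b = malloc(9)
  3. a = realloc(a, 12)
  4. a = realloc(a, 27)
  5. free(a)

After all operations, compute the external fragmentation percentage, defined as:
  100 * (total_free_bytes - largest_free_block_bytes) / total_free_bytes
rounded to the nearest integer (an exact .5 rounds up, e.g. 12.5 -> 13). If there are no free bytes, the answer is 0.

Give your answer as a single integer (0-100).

Answer: 11

Derivation:
Op 1: a = malloc(6) -> a = 0; heap: [0-5 ALLOC][6-62 FREE]
Op 2: b = malloc(9) -> b = 6; heap: [0-5 ALLOC][6-14 ALLOC][15-62 FREE]
Op 3: a = realloc(a, 12) -> a = 15; heap: [0-5 FREE][6-14 ALLOC][15-26 ALLOC][27-62 FREE]
Op 4: a = realloc(a, 27) -> a = 15; heap: [0-5 FREE][6-14 ALLOC][15-41 ALLOC][42-62 FREE]
Op 5: free(a) -> (freed a); heap: [0-5 FREE][6-14 ALLOC][15-62 FREE]
Free blocks: [6 48] total_free=54 largest=48 -> 100*(54-48)/54 = 600/54 ≈ 11.111 -> rounds to 11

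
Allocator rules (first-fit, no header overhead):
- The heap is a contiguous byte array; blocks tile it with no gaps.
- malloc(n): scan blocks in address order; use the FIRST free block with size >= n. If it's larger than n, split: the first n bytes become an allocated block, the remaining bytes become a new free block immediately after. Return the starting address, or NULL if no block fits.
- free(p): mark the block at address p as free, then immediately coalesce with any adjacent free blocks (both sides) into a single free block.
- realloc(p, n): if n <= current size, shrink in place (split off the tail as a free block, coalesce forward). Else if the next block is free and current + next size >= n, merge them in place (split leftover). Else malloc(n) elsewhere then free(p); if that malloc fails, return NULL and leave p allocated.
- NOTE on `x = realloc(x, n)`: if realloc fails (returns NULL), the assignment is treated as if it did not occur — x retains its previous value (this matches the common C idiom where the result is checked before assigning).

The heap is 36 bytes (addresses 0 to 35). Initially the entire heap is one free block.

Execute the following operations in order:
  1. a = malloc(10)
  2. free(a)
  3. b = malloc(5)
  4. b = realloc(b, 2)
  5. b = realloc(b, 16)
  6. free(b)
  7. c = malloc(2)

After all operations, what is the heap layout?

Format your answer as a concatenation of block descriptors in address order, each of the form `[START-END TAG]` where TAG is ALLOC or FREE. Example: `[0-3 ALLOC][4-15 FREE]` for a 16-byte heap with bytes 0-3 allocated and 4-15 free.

Answer: [0-1 ALLOC][2-35 FREE]

Derivation:
Op 1: a = malloc(10) -> a = 0; heap: [0-9 ALLOC][10-35 FREE]
Op 2: free(a) -> (freed a); heap: [0-35 FREE]
Op 3: b = malloc(5) -> b = 0; heap: [0-4 ALLOC][5-35 FREE]
Op 4: b = realloc(b, 2) -> b = 0; heap: [0-1 ALLOC][2-35 FREE]
Op 5: b = realloc(b, 16) -> b = 0; heap: [0-15 ALLOC][16-35 FREE]
Op 6: free(b) -> (freed b); heap: [0-35 FREE]
Op 7: c = malloc(2) -> c = 0; heap: [0-1 ALLOC][2-35 FREE]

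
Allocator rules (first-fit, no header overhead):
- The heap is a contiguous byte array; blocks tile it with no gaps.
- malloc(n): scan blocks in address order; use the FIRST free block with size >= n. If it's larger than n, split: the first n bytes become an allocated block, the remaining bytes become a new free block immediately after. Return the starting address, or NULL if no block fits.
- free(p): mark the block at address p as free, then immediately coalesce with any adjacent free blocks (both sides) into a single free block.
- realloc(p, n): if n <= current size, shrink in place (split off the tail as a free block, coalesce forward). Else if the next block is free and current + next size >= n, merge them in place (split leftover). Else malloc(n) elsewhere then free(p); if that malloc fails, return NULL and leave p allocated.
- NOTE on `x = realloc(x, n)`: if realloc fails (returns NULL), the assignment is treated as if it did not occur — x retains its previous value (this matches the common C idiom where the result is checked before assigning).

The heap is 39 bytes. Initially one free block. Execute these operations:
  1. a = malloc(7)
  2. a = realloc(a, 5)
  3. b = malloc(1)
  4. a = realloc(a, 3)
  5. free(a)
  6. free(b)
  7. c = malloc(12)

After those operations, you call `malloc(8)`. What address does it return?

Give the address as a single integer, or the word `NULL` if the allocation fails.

Op 1: a = malloc(7) -> a = 0; heap: [0-6 ALLOC][7-38 FREE]
Op 2: a = realloc(a, 5) -> a = 0; heap: [0-4 ALLOC][5-38 FREE]
Op 3: b = malloc(1) -> b = 5; heap: [0-4 ALLOC][5-5 ALLOC][6-38 FREE]
Op 4: a = realloc(a, 3) -> a = 0; heap: [0-2 ALLOC][3-4 FREE][5-5 ALLOC][6-38 FREE]
Op 5: free(a) -> (freed a); heap: [0-4 FREE][5-5 ALLOC][6-38 FREE]
Op 6: free(b) -> (freed b); heap: [0-38 FREE]
Op 7: c = malloc(12) -> c = 0; heap: [0-11 ALLOC][12-38 FREE]
malloc(8): first-fit scan over [0-11 ALLOC][12-38 FREE] -> 12

Answer: 12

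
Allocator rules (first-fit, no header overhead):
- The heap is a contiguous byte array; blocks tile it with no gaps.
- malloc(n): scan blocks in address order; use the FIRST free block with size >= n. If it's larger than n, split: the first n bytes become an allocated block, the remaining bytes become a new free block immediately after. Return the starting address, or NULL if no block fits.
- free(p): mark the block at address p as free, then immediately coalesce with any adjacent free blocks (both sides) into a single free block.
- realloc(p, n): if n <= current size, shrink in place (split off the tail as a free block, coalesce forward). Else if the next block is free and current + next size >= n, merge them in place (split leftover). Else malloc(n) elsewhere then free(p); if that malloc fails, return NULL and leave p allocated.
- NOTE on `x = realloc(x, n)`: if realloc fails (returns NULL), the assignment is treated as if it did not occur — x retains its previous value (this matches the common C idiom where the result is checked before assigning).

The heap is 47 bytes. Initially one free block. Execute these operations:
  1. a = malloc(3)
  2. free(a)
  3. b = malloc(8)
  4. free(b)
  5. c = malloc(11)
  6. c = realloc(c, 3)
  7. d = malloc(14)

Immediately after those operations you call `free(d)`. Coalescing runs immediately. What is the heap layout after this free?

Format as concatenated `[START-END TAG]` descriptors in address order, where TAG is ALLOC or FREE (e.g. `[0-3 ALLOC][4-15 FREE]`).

Answer: [0-2 ALLOC][3-46 FREE]

Derivation:
Op 1: a = malloc(3) -> a = 0; heap: [0-2 ALLOC][3-46 FREE]
Op 2: free(a) -> (freed a); heap: [0-46 FREE]
Op 3: b = malloc(8) -> b = 0; heap: [0-7 ALLOC][8-46 FREE]
Op 4: free(b) -> (freed b); heap: [0-46 FREE]
Op 5: c = malloc(11) -> c = 0; heap: [0-10 ALLOC][11-46 FREE]
Op 6: c = realloc(c, 3) -> c = 0; heap: [0-2 ALLOC][3-46 FREE]
Op 7: d = malloc(14) -> d = 3; heap: [0-2 ALLOC][3-16 ALLOC][17-46 FREE]
free(d): d = 3 -> block [3-16 ALLOC]; mark free, coalesce with adjacent free neighbors -> [0-2 ALLOC][3-46 FREE]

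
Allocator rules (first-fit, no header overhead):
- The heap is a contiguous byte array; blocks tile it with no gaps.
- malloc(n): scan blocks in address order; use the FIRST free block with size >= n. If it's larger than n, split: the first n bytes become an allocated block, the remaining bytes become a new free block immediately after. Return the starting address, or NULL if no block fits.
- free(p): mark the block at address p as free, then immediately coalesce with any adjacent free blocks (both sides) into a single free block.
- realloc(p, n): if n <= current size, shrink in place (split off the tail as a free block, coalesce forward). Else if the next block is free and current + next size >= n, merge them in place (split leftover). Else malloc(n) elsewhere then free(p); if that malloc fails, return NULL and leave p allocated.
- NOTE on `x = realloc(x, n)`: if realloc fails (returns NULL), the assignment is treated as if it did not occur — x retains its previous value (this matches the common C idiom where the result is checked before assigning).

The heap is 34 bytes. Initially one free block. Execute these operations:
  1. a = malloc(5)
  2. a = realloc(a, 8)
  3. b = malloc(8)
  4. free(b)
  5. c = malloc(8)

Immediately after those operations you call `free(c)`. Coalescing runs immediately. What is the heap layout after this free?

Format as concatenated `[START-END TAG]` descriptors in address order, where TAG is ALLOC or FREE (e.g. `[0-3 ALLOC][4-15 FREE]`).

Answer: [0-7 ALLOC][8-33 FREE]

Derivation:
Op 1: a = malloc(5) -> a = 0; heap: [0-4 ALLOC][5-33 FREE]
Op 2: a = realloc(a, 8) -> a = 0; heap: [0-7 ALLOC][8-33 FREE]
Op 3: b = malloc(8) -> b = 8; heap: [0-7 ALLOC][8-15 ALLOC][16-33 FREE]
Op 4: free(b) -> (freed b); heap: [0-7 ALLOC][8-33 FREE]
Op 5: c = malloc(8) -> c = 8; heap: [0-7 ALLOC][8-15 ALLOC][16-33 FREE]
free(c): c = 8 -> block [8-15 ALLOC]; mark free, coalesce with adjacent free neighbors -> [0-7 ALLOC][8-33 FREE]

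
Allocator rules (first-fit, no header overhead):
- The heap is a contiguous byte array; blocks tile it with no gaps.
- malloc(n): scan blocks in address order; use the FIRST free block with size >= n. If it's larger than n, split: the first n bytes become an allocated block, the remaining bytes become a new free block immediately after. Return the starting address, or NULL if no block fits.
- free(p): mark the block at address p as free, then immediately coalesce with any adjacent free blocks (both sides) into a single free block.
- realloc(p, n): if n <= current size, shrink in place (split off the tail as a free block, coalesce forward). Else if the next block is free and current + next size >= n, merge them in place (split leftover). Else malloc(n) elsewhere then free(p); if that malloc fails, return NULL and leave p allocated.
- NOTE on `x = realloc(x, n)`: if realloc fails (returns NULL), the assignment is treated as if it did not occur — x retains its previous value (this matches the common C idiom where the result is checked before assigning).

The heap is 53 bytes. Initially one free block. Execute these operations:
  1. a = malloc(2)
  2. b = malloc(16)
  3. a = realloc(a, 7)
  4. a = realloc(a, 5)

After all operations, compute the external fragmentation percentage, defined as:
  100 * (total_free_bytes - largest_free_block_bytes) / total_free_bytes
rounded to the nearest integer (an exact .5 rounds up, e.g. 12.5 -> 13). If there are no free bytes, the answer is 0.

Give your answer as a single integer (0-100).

Answer: 6

Derivation:
Op 1: a = malloc(2) -> a = 0; heap: [0-1 ALLOC][2-52 FREE]
Op 2: b = malloc(16) -> b = 2; heap: [0-1 ALLOC][2-17 ALLOC][18-52 FREE]
Op 3: a = realloc(a, 7) -> a = 18; heap: [0-1 FREE][2-17 ALLOC][18-24 ALLOC][25-52 FREE]
Op 4: a = realloc(a, 5) -> a = 18; heap: [0-1 FREE][2-17 ALLOC][18-22 ALLOC][23-52 FREE]
Free blocks: [2 30] total_free=32 largest=30 -> 100*(32-30)/32 = 200/32 = 6.25 -> rounds to 6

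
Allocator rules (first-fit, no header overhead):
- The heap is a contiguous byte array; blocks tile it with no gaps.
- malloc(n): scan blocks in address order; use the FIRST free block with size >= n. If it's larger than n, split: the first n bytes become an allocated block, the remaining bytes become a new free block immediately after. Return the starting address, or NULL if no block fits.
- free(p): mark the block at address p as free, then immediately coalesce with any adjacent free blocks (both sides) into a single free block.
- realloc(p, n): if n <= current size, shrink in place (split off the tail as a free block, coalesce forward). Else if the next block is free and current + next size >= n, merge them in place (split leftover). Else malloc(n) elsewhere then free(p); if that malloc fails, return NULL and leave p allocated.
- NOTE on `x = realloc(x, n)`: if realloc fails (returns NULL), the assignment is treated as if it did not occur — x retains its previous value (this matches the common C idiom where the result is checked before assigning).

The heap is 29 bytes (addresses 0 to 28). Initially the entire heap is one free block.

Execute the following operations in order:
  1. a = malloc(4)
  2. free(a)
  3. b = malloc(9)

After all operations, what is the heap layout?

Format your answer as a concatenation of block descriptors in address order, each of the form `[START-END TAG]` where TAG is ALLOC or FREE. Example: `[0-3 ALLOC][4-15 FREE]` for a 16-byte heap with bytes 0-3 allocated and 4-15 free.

Answer: [0-8 ALLOC][9-28 FREE]

Derivation:
Op 1: a = malloc(4) -> a = 0; heap: [0-3 ALLOC][4-28 FREE]
Op 2: free(a) -> (freed a); heap: [0-28 FREE]
Op 3: b = malloc(9) -> b = 0; heap: [0-8 ALLOC][9-28 FREE]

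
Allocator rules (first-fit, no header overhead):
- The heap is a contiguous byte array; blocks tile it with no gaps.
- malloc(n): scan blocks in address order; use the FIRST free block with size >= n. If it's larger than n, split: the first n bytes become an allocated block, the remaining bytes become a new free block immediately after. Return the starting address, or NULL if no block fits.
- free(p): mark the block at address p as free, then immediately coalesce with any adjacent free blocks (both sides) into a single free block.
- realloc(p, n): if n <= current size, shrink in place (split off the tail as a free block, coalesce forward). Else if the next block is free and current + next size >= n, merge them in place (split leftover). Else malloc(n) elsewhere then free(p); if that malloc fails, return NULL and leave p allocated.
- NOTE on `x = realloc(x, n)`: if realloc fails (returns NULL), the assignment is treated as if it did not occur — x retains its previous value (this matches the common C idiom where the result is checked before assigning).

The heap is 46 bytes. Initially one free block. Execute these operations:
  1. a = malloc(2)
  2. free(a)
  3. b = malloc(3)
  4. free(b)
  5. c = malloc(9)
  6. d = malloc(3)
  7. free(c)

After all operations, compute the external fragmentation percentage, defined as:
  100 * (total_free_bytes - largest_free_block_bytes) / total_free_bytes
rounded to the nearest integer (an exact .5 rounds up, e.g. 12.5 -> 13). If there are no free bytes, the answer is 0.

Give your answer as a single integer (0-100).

Op 1: a = malloc(2) -> a = 0; heap: [0-1 ALLOC][2-45 FREE]
Op 2: free(a) -> (freed a); heap: [0-45 FREE]
Op 3: b = malloc(3) -> b = 0; heap: [0-2 ALLOC][3-45 FREE]
Op 4: free(b) -> (freed b); heap: [0-45 FREE]
Op 5: c = malloc(9) -> c = 0; heap: [0-8 ALLOC][9-45 FREE]
Op 6: d = malloc(3) -> d = 9; heap: [0-8 ALLOC][9-11 ALLOC][12-45 FREE]
Op 7: free(c) -> (freed c); heap: [0-8 FREE][9-11 ALLOC][12-45 FREE]
Free blocks: [9 34] total_free=43 largest=34 -> 100*(43-34)/43 = 900/43 ≈ 20.930 -> rounds to 21

Answer: 21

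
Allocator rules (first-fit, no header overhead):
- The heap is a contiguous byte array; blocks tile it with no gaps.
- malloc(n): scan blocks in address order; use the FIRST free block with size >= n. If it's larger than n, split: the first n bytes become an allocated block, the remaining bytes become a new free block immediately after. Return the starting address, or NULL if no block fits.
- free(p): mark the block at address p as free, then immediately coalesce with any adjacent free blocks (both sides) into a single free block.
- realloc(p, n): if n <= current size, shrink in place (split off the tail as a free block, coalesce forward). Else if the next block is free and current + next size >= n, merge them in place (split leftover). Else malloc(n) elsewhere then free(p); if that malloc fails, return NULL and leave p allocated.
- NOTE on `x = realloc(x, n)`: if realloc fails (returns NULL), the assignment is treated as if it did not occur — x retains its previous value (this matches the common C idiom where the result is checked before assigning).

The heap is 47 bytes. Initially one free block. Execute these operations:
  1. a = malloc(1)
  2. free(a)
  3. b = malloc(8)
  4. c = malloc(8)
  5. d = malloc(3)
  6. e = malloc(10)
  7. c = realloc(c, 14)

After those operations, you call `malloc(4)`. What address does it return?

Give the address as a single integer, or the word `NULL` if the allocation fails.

Op 1: a = malloc(1) -> a = 0; heap: [0-0 ALLOC][1-46 FREE]
Op 2: free(a) -> (freed a); heap: [0-46 FREE]
Op 3: b = malloc(8) -> b = 0; heap: [0-7 ALLOC][8-46 FREE]
Op 4: c = malloc(8) -> c = 8; heap: [0-7 ALLOC][8-15 ALLOC][16-46 FREE]
Op 5: d = malloc(3) -> d = 16; heap: [0-7 ALLOC][8-15 ALLOC][16-18 ALLOC][19-46 FREE]
Op 6: e = malloc(10) -> e = 19; heap: [0-7 ALLOC][8-15 ALLOC][16-18 ALLOC][19-28 ALLOC][29-46 FREE]
Op 7: c = realloc(c, 14) -> c = 29; heap: [0-7 ALLOC][8-15 FREE][16-18 ALLOC][19-28 ALLOC][29-42 ALLOC][43-46 FREE]
malloc(4): first-fit scan over [0-7 ALLOC][8-15 FREE][16-18 ALLOC][19-28 ALLOC][29-42 ALLOC][43-46 FREE] -> 8

Answer: 8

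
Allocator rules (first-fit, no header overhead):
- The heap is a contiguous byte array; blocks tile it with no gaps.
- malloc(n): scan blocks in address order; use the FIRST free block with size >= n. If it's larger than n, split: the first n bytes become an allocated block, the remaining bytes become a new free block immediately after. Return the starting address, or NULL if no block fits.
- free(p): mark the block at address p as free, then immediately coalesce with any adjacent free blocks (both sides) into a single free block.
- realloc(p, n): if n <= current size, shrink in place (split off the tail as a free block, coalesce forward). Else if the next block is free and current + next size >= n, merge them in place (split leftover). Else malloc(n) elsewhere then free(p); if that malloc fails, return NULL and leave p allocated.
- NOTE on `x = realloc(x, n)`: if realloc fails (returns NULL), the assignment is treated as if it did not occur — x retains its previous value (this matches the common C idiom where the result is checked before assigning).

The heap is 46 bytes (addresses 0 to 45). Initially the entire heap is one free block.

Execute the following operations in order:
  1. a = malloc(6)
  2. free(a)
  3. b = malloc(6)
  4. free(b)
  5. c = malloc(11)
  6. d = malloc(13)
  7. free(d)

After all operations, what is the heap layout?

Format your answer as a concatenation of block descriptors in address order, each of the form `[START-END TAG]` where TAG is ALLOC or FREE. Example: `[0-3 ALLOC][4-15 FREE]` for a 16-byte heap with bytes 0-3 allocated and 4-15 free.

Op 1: a = malloc(6) -> a = 0; heap: [0-5 ALLOC][6-45 FREE]
Op 2: free(a) -> (freed a); heap: [0-45 FREE]
Op 3: b = malloc(6) -> b = 0; heap: [0-5 ALLOC][6-45 FREE]
Op 4: free(b) -> (freed b); heap: [0-45 FREE]
Op 5: c = malloc(11) -> c = 0; heap: [0-10 ALLOC][11-45 FREE]
Op 6: d = malloc(13) -> d = 11; heap: [0-10 ALLOC][11-23 ALLOC][24-45 FREE]
Op 7: free(d) -> (freed d); heap: [0-10 ALLOC][11-45 FREE]

Answer: [0-10 ALLOC][11-45 FREE]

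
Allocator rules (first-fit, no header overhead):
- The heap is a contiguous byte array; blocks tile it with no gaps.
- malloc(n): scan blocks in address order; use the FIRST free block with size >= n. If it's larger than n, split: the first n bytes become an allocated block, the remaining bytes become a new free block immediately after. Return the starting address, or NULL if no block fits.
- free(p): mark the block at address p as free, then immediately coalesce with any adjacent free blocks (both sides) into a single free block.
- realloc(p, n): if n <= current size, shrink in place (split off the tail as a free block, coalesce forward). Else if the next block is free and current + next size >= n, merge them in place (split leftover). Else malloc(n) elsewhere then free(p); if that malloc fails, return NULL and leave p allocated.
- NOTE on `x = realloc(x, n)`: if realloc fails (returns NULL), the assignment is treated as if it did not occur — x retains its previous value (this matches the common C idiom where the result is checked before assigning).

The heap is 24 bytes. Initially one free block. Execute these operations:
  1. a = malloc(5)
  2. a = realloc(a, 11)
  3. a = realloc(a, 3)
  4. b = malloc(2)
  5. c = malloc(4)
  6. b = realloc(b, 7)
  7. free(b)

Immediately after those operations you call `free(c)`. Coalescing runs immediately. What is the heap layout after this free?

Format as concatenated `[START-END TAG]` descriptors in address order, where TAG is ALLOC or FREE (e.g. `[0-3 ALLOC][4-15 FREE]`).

Answer: [0-2 ALLOC][3-23 FREE]

Derivation:
Op 1: a = malloc(5) -> a = 0; heap: [0-4 ALLOC][5-23 FREE]
Op 2: a = realloc(a, 11) -> a = 0; heap: [0-10 ALLOC][11-23 FREE]
Op 3: a = realloc(a, 3) -> a = 0; heap: [0-2 ALLOC][3-23 FREE]
Op 4: b = malloc(2) -> b = 3; heap: [0-2 ALLOC][3-4 ALLOC][5-23 FREE]
Op 5: c = malloc(4) -> c = 5; heap: [0-2 ALLOC][3-4 ALLOC][5-8 ALLOC][9-23 FREE]
Op 6: b = realloc(b, 7) -> b = 9; heap: [0-2 ALLOC][3-4 FREE][5-8 ALLOC][9-15 ALLOC][16-23 FREE]
Op 7: free(b) -> (freed b); heap: [0-2 ALLOC][3-4 FREE][5-8 ALLOC][9-23 FREE]
free(c): c = 5 -> block [5-8 ALLOC]; mark free, coalesce with adjacent free neighbors -> [0-2 ALLOC][3-23 FREE]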